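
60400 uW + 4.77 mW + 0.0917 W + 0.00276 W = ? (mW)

In mW:
  60400 uW = 60400e-3 mW = 60.4
  4.77 mW → 4.77
  0.0917 W = 0.0917e3 mW = 91.7
  0.00276 W = 0.00276e3 mW = 2.76
Sum: 60.4 + 4.77 + 91.7 + 2.76 = 159.63

159.63 mW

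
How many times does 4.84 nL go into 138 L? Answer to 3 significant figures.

28500000000

(138) / (4.84e-9) = 28.51e9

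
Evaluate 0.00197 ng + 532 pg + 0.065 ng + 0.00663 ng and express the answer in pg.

605.6 pg

In pg:
  0.00197 ng = 0.00197 × 10³ pg = 1.97
  532 pg → 532
  0.065 ng = 0.065 × 10³ pg = 65
  0.00663 ng = 0.00663 × 10³ pg = 6.63
Sum: 1.97 + 532 + 65 + 6.63 = 605.6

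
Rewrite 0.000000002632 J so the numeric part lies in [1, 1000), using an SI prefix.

2.632 nJ

= 2.632e-9 J; 1e-9 is nano.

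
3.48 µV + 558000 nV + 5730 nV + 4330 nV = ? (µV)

571.54 µV

In µV:
  3.48 µV → 3.48
  558000 nV = 558000e-3 µV = 558
  5730 nV = 5730e-3 µV = 5.73
  4330 nV = 4330e-3 µV = 4.33
Sum: 3.48 + 558 + 5.73 + 4.33 = 571.54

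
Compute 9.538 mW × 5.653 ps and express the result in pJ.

9.538 × 10⁻³ × 5.653 × 10⁻¹² = 53.918314 × 10⁻¹⁵ J

0.053918314 pJ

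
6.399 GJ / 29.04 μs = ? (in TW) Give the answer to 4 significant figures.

(6.399e9) / (29.04e-6) = 0.220351e15 W

220.4 TW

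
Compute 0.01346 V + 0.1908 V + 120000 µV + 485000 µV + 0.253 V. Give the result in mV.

1062.26 mV

In mV:
  0.01346 V = 0.01346e3 mV = 13.46
  0.1908 V = 0.1908e3 mV = 190.8
  120000 µV = 120000e-3 mV = 120
  485000 µV = 485000e-3 mV = 485
  0.253 V = 0.253e3 mV = 253
Sum: 13.46 + 190.8 + 120 + 485 + 253 = 1062.26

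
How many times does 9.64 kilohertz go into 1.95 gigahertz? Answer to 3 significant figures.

(1.95e9) / (9.64e3) = 0.2023e6

202000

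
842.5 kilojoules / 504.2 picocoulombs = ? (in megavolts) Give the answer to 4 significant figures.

1671000000 megavolts

(842.5e3) / (504.2e-12) = 1.67096e15 V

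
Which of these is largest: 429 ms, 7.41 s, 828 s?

828 s

429 ms = 0.429 s
7.41 s = 7.41 s
828 s = 828 s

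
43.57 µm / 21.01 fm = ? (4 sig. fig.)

(43.57 × 10⁻⁶) / (21.01 × 10⁻¹⁵) = 2.0738 × 10⁹

2074000000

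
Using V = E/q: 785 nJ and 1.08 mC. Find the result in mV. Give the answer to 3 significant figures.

(785e-9) / (1.08e-3) = 726.85e-6 V

0.727 mV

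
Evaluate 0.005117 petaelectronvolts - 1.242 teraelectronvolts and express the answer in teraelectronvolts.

3.875 teraelectronvolts

In teraelectronvolts:
  0.005117 petaelectronvolts = 0.005117 × 10^3 teraelectronvolts = 5.117
  1.242 teraelectronvolts → 1.242
Difference: 5.117 - 1.242 = 3.875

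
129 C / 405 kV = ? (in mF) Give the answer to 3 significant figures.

0.319 mF

(129) / (405 × 10^3) = 0.31852 × 10^-3 F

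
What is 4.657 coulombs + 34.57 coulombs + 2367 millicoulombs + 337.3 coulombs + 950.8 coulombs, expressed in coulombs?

In coulombs:
  4.657 coulombs → 4.657
  34.57 coulombs → 34.57
  2367 millicoulombs = 2367 × 10^-3 coulombs = 2.367
  337.3 coulombs → 337.3
  950.8 coulombs → 950.8
Sum: 4.657 + 34.57 + 2.367 + 337.3 + 950.8 = 1329.694

1329.694 coulombs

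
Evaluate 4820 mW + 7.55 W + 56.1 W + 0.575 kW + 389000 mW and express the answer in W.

In W:
  4820 mW = 4820e-3 W = 4.82
  7.55 W → 7.55
  56.1 W → 56.1
  0.575 kW = 0.575e3 W = 575
  389000 mW = 389000e-3 W = 389
Sum: 4.82 + 7.55 + 56.1 + 575 + 389 = 1032.47

1032.47 W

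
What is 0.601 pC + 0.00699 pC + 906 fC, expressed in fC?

In fC:
  0.601 pC = 0.601e3 fC = 601
  0.00699 pC = 0.00699e3 fC = 6.99
  906 fC → 906
Sum: 601 + 6.99 + 906 = 1513.99

1513.99 fC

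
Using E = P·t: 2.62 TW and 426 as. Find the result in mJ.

1.11612 mJ

2.62 × 10¹² × 426 × 10⁻¹⁸ = 1116.12 × 10⁻⁶ J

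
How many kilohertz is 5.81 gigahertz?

5810000 kilohertz

giga = 1e9, kilo = 1e3; factor is 1e6.
5.81 × 1e6 = 5810000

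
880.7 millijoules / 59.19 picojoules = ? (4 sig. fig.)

(880.7 × 10^-3) / (59.19 × 10^-12) = 14.879 × 10^9

14880000000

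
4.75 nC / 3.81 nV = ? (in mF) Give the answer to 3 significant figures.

(4.75 × 10^-9) / (3.81 × 10^-9) = 1.2467 F

1250 mF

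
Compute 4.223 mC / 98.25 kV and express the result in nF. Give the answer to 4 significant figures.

(4.223 × 10⁻³) / (98.25 × 10³) = 0.0429822 × 10⁻⁶ F

42.98 nF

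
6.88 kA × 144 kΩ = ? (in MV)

990.72 MV

6.88 × 10^3 × 144 × 10^3 = 990.72 × 10^6 V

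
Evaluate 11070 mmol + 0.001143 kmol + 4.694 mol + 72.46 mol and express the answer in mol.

89.367 mol

In mol:
  11070 mmol = 11070 × 10⁻³ mol = 11.07
  0.001143 kmol = 0.001143 × 10³ mol = 1.143
  4.694 mol → 4.694
  72.46 mol → 72.46
Sum: 11.07 + 1.143 + 4.694 + 72.46 = 89.367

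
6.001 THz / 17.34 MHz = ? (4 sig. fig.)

346100

(6.001e12) / (17.34e6) = 0.34608e6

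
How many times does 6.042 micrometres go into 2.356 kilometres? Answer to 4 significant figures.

389900000

(2.356 × 10³) / (6.042 × 10⁻⁶) = 0.38994 × 10⁹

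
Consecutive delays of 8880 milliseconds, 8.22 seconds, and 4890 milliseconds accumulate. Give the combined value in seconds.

21.99 seconds

In seconds:
  8880 milliseconds = 8880 × 10^-3 seconds = 8.88
  8.22 seconds → 8.22
  4890 milliseconds = 4890 × 10^-3 seconds = 4.89
Sum: 8.88 + 8.22 + 4.89 = 21.99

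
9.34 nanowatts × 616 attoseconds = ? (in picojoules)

0.00000000000575344 picojoules

9.34 × 10⁻⁹ × 616 × 10⁻¹⁸ = 5753.44 × 10⁻²⁷ J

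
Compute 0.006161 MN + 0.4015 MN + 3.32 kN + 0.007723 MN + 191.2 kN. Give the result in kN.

In kN:
  0.006161 MN = 0.006161 × 10^3 kN = 6.161
  0.4015 MN = 0.4015 × 10^3 kN = 401.5
  3.32 kN → 3.32
  0.007723 MN = 0.007723 × 10^3 kN = 7.723
  191.2 kN → 191.2
Sum: 6.161 + 401.5 + 3.32 + 7.723 + 191.2 = 609.904

609.904 kN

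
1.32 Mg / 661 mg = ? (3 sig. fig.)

2000000

(1.32 × 10^6) / (661 × 10^-3) = 0.001997 × 10^9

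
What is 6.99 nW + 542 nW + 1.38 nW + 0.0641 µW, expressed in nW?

614.47 nW

In nW:
  6.99 nW → 6.99
  542 nW → 542
  1.38 nW → 1.38
  0.0641 µW = 0.0641e3 nW = 64.1
Sum: 6.99 + 542 + 1.38 + 64.1 = 614.47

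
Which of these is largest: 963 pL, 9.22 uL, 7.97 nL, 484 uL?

963 pL = 0.000000000963 L
9.22 uL = 0.00000922 L
7.97 nL = 0.00000000797 L
484 uL = 0.000484 L

484 uL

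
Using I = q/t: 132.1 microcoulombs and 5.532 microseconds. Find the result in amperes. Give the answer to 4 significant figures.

(132.1 × 10^-6) / (5.532 × 10^-6) = 23.8792 A

23.88 amperes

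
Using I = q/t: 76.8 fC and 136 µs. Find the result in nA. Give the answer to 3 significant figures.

(76.8e-15) / (136e-6) = 0.56471e-9 A

0.565 nA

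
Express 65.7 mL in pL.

65700000000 pL

milli = 10^-3, pico = 10^-12; factor is 10^9.
65.7 × 10^9 = 65700000000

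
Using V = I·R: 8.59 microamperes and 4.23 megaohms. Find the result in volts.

36.3357 volts

8.59 × 10⁻⁶ × 4.23 × 10⁶ = 36.3357 V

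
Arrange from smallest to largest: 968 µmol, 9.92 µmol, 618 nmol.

968 µmol = 0.000968 mol
9.92 µmol = 0.00000992 mol
618 nmol = 0.000000618 mol

618 nmol < 9.92 µmol < 968 µmol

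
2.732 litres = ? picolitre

2732000000000 picolitres

(no prefix) = 10^0, pico = 10^-12; factor is 10^12.
2.732 × 10^12 = 2732000000000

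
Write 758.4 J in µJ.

(no prefix) = 10⁰, micro = 10⁻⁶; factor is 10⁶.
758.4 × 10⁶ = 758400000

758400000 µJ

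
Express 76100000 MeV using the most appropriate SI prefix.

= 76.1e12 eV; 1e12 is tera.

76.1 TeV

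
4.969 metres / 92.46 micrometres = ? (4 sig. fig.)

(4.969) / (92.46e-6) = 0.053742e6

53740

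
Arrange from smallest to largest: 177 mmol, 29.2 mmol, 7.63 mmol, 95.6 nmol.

95.6 nmol < 7.63 mmol < 29.2 mmol < 177 mmol

177 mmol = 0.177 mol
29.2 mmol = 0.0292 mol
7.63 mmol = 0.00763 mol
95.6 nmol = 0.0000000956 mol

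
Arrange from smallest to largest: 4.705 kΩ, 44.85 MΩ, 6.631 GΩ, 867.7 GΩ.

4.705 kΩ < 44.85 MΩ < 6.631 GΩ < 867.7 GΩ

4.705 kΩ = 4705 Ω
44.85 MΩ = 44850000 Ω
6.631 GΩ = 6631000000 Ω
867.7 GΩ = 867700000000 Ω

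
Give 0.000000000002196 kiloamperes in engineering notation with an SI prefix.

= 2.196 × 10^-9 amperes; 10^-9 is nano.

2.196 nanoamperes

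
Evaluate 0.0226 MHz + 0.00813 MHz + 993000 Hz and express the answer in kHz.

In kHz:
  0.0226 MHz = 0.0226 × 10^3 kHz = 22.6
  0.00813 MHz = 0.00813 × 10^3 kHz = 8.13
  993000 Hz = 993000 × 10^-3 kHz = 993
Sum: 22.6 + 8.13 + 993 = 1023.73

1023.73 kHz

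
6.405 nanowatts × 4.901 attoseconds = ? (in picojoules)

6.405 × 10⁻⁹ × 4.901 × 10⁻¹⁸ = 31.390905 × 10⁻²⁷ J

0.000000000000031390905 picojoules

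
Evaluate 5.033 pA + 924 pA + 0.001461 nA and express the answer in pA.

930.494 pA

In pA:
  5.033 pA → 5.033
  924 pA → 924
  0.001461 nA = 0.001461 × 10^3 pA = 1.461
Sum: 5.033 + 924 + 1.461 = 930.494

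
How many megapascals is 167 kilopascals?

0.167 megapascals

kilo = 10^3, mega = 10^6; factor is 10^-3.
167 × 10^-3 = 0.167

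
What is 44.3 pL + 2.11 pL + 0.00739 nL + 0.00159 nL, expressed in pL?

55.39 pL

In pL:
  44.3 pL → 44.3
  2.11 pL → 2.11
  0.00739 nL = 0.00739 × 10^3 pL = 7.39
  0.00159 nL = 0.00159 × 10^3 pL = 1.59
Sum: 44.3 + 2.11 + 7.39 + 1.59 = 55.39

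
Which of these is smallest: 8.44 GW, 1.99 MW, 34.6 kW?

8.44 GW = 8440000000 W
1.99 MW = 1990000 W
34.6 kW = 34600 W

34.6 kW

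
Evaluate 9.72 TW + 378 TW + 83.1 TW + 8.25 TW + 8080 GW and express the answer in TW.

487.15 TW

In TW:
  9.72 TW → 9.72
  378 TW → 378
  83.1 TW → 83.1
  8.25 TW → 8.25
  8080 GW = 8080e-3 TW = 8.08
Sum: 9.72 + 378 + 83.1 + 8.25 + 8.08 = 487.15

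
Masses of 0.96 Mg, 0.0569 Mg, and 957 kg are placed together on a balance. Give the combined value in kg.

1973.9 kg

In kg:
  0.96 Mg = 0.96 × 10^3 kg = 960
  0.0569 Mg = 0.0569 × 10^3 kg = 56.9
  957 kg → 957
Sum: 960 + 56.9 + 957 = 1973.9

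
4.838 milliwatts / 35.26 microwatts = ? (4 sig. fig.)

137.2

(4.838 × 10^-3) / (35.26 × 10^-6) = 0.13721 × 10^3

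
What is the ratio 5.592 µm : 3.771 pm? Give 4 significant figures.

1483000

(5.592 × 10⁻⁶) / (3.771 × 10⁻¹²) = 1.4829 × 10⁶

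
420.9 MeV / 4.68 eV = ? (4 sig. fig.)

(420.9 × 10⁶) / (4.68) = 89.936 × 10⁶

89940000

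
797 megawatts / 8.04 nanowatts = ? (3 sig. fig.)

(797 × 10^6) / (8.04 × 10^-9) = 99.13 × 10^15

99100000000000000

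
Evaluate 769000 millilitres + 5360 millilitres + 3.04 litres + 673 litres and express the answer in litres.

1450.4 litres

In litres:
  769000 millilitres = 769000e-3 litres = 769
  5360 millilitres = 5360e-3 litres = 5.36
  3.04 litres → 3.04
  673 litres → 673
Sum: 769 + 5.36 + 3.04 + 673 = 1450.4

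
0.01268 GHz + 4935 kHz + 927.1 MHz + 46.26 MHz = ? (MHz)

In MHz:
  0.01268 GHz = 0.01268 × 10³ MHz = 12.68
  4935 kHz = 4935 × 10⁻³ MHz = 4.935
  927.1 MHz → 927.1
  46.26 MHz → 46.26
Sum: 12.68 + 4.935 + 927.1 + 46.26 = 990.975

990.975 MHz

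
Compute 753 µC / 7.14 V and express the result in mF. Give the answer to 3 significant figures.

0.105 mF

(753 × 10^-6) / (7.14) = 105.46 × 10^-6 F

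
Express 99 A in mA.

99000 mA

(no prefix) = 10^0, milli = 10^-3; factor is 10^3.
99 × 10^3 = 99000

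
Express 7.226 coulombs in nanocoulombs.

(no prefix) = 10⁰, nano = 10⁻⁹; factor is 10⁹.
7.226 × 10⁹ = 7226000000

7226000000 nanocoulombs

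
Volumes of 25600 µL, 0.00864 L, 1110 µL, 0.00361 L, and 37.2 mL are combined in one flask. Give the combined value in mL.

In mL:
  25600 µL = 25600 × 10^-3 mL = 25.6
  0.00864 L = 0.00864 × 10^3 mL = 8.64
  1110 µL = 1110 × 10^-3 mL = 1.11
  0.00361 L = 0.00361 × 10^3 mL = 3.61
  37.2 mL → 37.2
Sum: 25.6 + 8.64 + 1.11 + 3.61 + 37.2 = 76.16

76.16 mL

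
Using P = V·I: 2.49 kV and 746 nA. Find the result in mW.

1.85754 mW

2.49 × 10^3 × 746 × 10^-9 = 1857.54 × 10^-6 W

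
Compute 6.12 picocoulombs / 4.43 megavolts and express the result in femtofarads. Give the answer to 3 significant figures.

0.00138 femtofarads

(6.12e-12) / (4.43e6) = 1.3815e-18 F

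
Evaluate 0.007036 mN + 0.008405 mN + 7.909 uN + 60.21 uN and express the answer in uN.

83.56 uN

In uN:
  0.007036 mN = 0.007036e3 uN = 7.036
  0.008405 mN = 0.008405e3 uN = 8.405
  7.909 uN → 7.909
  60.21 uN → 60.21
Sum: 7.036 + 8.405 + 7.909 + 60.21 = 83.56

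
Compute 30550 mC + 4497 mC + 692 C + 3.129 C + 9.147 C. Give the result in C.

In C:
  30550 mC = 30550 × 10⁻³ C = 30.55
  4497 mC = 4497 × 10⁻³ C = 4.497
  692 C → 692
  3.129 C → 3.129
  9.147 C → 9.147
Sum: 30.55 + 4.497 + 692 + 3.129 + 9.147 = 739.323

739.323 C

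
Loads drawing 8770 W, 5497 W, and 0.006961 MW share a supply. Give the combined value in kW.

21.228 kW

In kW:
  8770 W = 8770 × 10^-3 kW = 8.77
  5497 W = 5497 × 10^-3 kW = 5.497
  0.006961 MW = 0.006961 × 10^3 kW = 6.961
Sum: 8.77 + 5.497 + 6.961 = 21.228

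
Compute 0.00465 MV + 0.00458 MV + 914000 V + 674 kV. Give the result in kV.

In kV:
  0.00465 MV = 0.00465e3 kV = 4.65
  0.00458 MV = 0.00458e3 kV = 4.58
  914000 V = 914000e-3 kV = 914
  674 kV → 674
Sum: 4.65 + 4.58 + 914 + 674 = 1597.23

1597.23 kV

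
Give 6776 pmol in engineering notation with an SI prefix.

6.776 nmol

= 6.776 × 10^-9 mol; 10^-9 is nano.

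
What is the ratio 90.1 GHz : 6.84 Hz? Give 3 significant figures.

13200000000

(90.1 × 10^9) / (6.84) = 13.17 × 10^9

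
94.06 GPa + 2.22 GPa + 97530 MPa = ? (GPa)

In GPa:
  94.06 GPa → 94.06
  2.22 GPa → 2.22
  97530 MPa = 97530e-3 GPa = 97.53
Sum: 94.06 + 2.22 + 97.53 = 193.81

193.81 GPa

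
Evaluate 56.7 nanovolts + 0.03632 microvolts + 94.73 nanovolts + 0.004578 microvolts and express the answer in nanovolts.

192.328 nanovolts

In nanovolts:
  56.7 nanovolts → 56.7
  0.03632 microvolts = 0.03632 × 10^3 nanovolts = 36.32
  94.73 nanovolts → 94.73
  0.004578 microvolts = 0.004578 × 10^3 nanovolts = 4.578
Sum: 56.7 + 36.32 + 94.73 + 4.578 = 192.328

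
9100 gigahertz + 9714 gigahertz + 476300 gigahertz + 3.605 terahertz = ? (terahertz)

In terahertz:
  9100 gigahertz = 9100 × 10⁻³ terahertz = 9.1
  9714 gigahertz = 9714 × 10⁻³ terahertz = 9.714
  476300 gigahertz = 476300 × 10⁻³ terahertz = 476.3
  3.605 terahertz → 3.605
Sum: 9.1 + 9.714 + 476.3 + 3.605 = 498.719

498.719 terahertz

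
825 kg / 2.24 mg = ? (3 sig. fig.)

368000000

(825 × 10^3) / (2.24 × 10^-3) = 368.3 × 10^6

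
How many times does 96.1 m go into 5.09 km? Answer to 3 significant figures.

53.0

(5.09 × 10³) / (96.1) = 0.05297 × 10³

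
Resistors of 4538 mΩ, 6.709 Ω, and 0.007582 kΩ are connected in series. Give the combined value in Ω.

In Ω:
  4538 mΩ = 4538 × 10^-3 Ω = 4.538
  6.709 Ω → 6.709
  0.007582 kΩ = 0.007582 × 10^3 Ω = 7.582
Sum: 4.538 + 6.709 + 7.582 = 18.829

18.829 Ω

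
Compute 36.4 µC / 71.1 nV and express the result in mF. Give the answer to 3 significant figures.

(36.4e-6) / (71.1e-9) = 0.51195e3 F

512000 mF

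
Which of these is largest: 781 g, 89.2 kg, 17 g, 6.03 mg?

89.2 kg

781 g = 781 g
89.2 kg = 89200 g
17 g = 17 g
6.03 mg = 0.00603 g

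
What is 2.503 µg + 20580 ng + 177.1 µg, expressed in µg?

200.183 µg

In µg:
  2.503 µg → 2.503
  20580 ng = 20580 × 10⁻³ µg = 20.58
  177.1 µg → 177.1
Sum: 2.503 + 20.58 + 177.1 = 200.183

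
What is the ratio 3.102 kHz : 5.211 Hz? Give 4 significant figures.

595.3

(3.102 × 10³) / (5.211) = 0.59528 × 10³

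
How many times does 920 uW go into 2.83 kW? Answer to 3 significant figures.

(2.83 × 10^3) / (920 × 10^-6) = 0.003076 × 10^9

3080000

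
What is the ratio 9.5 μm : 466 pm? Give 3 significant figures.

(9.5 × 10⁻⁶) / (466 × 10⁻¹²) = 0.02039 × 10⁶

20400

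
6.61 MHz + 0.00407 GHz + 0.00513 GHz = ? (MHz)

In MHz:
  6.61 MHz → 6.61
  0.00407 GHz = 0.00407e3 MHz = 4.07
  0.00513 GHz = 0.00513e3 MHz = 5.13
Sum: 6.61 + 4.07 + 5.13 = 15.81

15.81 MHz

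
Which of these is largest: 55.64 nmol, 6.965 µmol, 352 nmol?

55.64 nmol = 0.00000005564 mol
6.965 µmol = 0.000006965 mol
352 nmol = 0.000000352 mol

6.965 µmol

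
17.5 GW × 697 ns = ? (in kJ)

12.1975 kJ

17.5 × 10⁹ × 697 × 10⁻⁹ = 12197.5 J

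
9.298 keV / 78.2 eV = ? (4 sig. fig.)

(9.298 × 10³) / (78.2) = 0.1189 × 10³

118.9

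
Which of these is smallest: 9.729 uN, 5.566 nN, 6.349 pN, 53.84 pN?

9.729 uN = 0.000009729 N
5.566 nN = 0.000000005566 N
6.349 pN = 0.000000000006349 N
53.84 pN = 0.00000000005384 N

6.349 pN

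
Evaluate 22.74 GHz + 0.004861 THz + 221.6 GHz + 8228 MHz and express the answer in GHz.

In GHz:
  22.74 GHz → 22.74
  0.004861 THz = 0.004861e3 GHz = 4.861
  221.6 GHz → 221.6
  8228 MHz = 8228e-3 GHz = 8.228
Sum: 22.74 + 4.861 + 221.6 + 8.228 = 257.429

257.429 GHz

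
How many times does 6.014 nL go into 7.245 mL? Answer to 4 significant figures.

(7.245e-3) / (6.014e-9) = 1.2047e6

1205000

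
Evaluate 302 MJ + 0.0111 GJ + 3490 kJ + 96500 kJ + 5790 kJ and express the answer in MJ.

418.88 MJ

In MJ:
  302 MJ → 302
  0.0111 GJ = 0.0111e3 MJ = 11.1
  3490 kJ = 3490e-3 MJ = 3.49
  96500 kJ = 96500e-3 MJ = 96.5
  5790 kJ = 5790e-3 MJ = 5.79
Sum: 302 + 11.1 + 3.49 + 96.5 + 5.79 = 418.88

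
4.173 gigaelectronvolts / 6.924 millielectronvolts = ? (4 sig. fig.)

602700000000

(4.173 × 10^9) / (6.924 × 10^-3) = 0.60269 × 10^12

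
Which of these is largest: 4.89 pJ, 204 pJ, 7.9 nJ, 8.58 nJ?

4.89 pJ = 0.00000000000489 J
204 pJ = 0.000000000204 J
7.9 nJ = 0.0000000079 J
8.58 nJ = 0.00000000858 J

8.58 nJ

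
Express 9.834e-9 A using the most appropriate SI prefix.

= 9.834e-9 A; 1e-9 is nano.

9.834 nA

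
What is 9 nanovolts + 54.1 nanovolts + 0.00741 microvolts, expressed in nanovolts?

70.51 nanovolts

In nanovolts:
  9 nanovolts → 9
  54.1 nanovolts → 54.1
  0.00741 microvolts = 0.00741e3 nanovolts = 7.41
Sum: 9 + 54.1 + 7.41 = 70.51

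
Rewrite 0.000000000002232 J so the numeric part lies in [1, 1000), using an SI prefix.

2.232 pJ

= 2.232 × 10^-12 J; 10^-12 is pico.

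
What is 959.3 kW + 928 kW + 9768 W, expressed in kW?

In kW:
  959.3 kW → 959.3
  928 kW → 928
  9768 W = 9768 × 10⁻³ kW = 9.768
Sum: 959.3 + 928 + 9.768 = 1897.068

1897.068 kW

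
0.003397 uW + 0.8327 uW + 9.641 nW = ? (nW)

845.738 nW

In nW:
  0.003397 uW = 0.003397e3 nW = 3.397
  0.8327 uW = 0.8327e3 nW = 832.7
  9.641 nW → 9.641
Sum: 3.397 + 832.7 + 9.641 = 845.738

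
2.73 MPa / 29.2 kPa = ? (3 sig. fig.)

93.5

(2.73 × 10^6) / (29.2 × 10^3) = 0.09349 × 10^3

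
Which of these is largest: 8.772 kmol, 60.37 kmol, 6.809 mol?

8.772 kmol = 8772 mol
60.37 kmol = 60370 mol
6.809 mol = 6.809 mol

60.37 kmol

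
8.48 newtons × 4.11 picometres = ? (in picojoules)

8.48 × 4.11 × 10^-12 = 34.8528 × 10^-12 J

34.8528 picojoules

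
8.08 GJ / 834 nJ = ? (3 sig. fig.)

(8.08 × 10^9) / (834 × 10^-9) = 0.009688 × 10^18

9690000000000000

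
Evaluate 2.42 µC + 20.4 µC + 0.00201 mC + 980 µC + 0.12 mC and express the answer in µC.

In µC:
  2.42 µC → 2.42
  20.4 µC → 20.4
  0.00201 mC = 0.00201 × 10^3 µC = 2.01
  980 µC → 980
  0.12 mC = 0.12 × 10^3 µC = 120
Sum: 2.42 + 20.4 + 2.01 + 980 + 120 = 1124.83

1124.83 µC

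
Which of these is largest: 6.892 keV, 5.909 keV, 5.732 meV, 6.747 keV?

6.892 keV = 6892 eV
5.909 keV = 5909 eV
5.732 meV = 0.005732 eV
6.747 keV = 6747 eV

6.892 keV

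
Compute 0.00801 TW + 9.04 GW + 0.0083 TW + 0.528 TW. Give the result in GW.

553.35 GW

In GW:
  0.00801 TW = 0.00801 × 10³ GW = 8.01
  9.04 GW → 9.04
  0.0083 TW = 0.0083 × 10³ GW = 8.3
  0.528 TW = 0.528 × 10³ GW = 528
Sum: 8.01 + 9.04 + 8.3 + 528 = 553.35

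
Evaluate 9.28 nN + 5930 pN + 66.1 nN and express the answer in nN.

In nN:
  9.28 nN → 9.28
  5930 pN = 5930 × 10⁻³ nN = 5.93
  66.1 nN → 66.1
Sum: 9.28 + 5.93 + 66.1 = 81.31

81.31 nN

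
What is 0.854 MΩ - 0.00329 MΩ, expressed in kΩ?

In kΩ:
  0.854 MΩ = 0.854e3 kΩ = 854
  0.00329 MΩ = 0.00329e3 kΩ = 3.29
Difference: 854 - 3.29 = 850.71

850.71 kΩ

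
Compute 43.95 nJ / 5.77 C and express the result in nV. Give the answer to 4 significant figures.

7.617 nV

(43.95 × 10^-9) / (5.77) = 7.61698 × 10^-9 V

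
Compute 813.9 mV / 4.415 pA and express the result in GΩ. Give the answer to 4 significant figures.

184.3 GΩ

(813.9 × 10^-3) / (4.415 × 10^-12) = 184.349 × 10^9 Ω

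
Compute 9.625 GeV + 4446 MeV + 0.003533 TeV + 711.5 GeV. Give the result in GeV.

In GeV:
  9.625 GeV → 9.625
  4446 MeV = 4446 × 10⁻³ GeV = 4.446
  0.003533 TeV = 0.003533 × 10³ GeV = 3.533
  711.5 GeV → 711.5
Sum: 9.625 + 4.446 + 3.533 + 711.5 = 729.104

729.104 GeV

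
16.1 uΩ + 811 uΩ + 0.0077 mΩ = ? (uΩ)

834.8 uΩ

In uΩ:
  16.1 uΩ → 16.1
  811 uΩ → 811
  0.0077 mΩ = 0.0077 × 10³ uΩ = 7.7
Sum: 16.1 + 811 + 7.7 = 834.8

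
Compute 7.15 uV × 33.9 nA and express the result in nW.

7.15 × 10⁻⁶ × 33.9 × 10⁻⁹ = 242.385 × 10⁻¹⁵ W

0.000242385 nW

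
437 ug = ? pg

437000000 pg

micro = 1e-6, pico = 1e-12; factor is 1e6.
437 × 1e6 = 437000000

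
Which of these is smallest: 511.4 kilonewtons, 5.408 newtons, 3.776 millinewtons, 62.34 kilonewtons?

511.4 kilonewtons = 511400 newtons
5.408 newtons = 5.408 newtons
3.776 millinewtons = 0.003776 newtons
62.34 kilonewtons = 62340 newtons

3.776 millinewtons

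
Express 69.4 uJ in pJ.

micro = 10⁻⁶, pico = 10⁻¹²; factor is 10⁶.
69.4 × 10⁶ = 69400000

69400000 pJ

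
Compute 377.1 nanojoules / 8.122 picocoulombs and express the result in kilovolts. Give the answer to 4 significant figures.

(377.1 × 10^-9) / (8.122 × 10^-12) = 46.4295 × 10^3 V

46.43 kilovolts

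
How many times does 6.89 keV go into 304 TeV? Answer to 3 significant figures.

(304 × 10^12) / (6.89 × 10^3) = 44.12 × 10^9

44100000000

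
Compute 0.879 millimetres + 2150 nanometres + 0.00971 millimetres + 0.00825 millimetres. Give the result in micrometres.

899.11 micrometres

In micrometres:
  0.879 millimetres = 0.879e3 micrometres = 879
  2150 nanometres = 2150e-3 micrometres = 2.15
  0.00971 millimetres = 0.00971e3 micrometres = 9.71
  0.00825 millimetres = 0.00825e3 micrometres = 8.25
Sum: 879 + 2.15 + 9.71 + 8.25 = 899.11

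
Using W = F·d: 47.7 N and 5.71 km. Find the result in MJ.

47.7 × 5.71e3 = 272.367e3 J

0.272367 MJ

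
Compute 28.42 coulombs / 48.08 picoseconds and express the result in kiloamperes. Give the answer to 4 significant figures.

591100000 kiloamperes

(28.42) / (48.08 × 10⁻¹²) = 0.591098 × 10¹² A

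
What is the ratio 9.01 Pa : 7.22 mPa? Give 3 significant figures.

(9.01) / (7.22e-3) = 1.248e3

1250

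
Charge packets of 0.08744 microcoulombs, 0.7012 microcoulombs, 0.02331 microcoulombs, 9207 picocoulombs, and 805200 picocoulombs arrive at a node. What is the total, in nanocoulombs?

In nanocoulombs:
  0.08744 microcoulombs = 0.08744 × 10^3 nanocoulombs = 87.44
  0.7012 microcoulombs = 0.7012 × 10^3 nanocoulombs = 701.2
  0.02331 microcoulombs = 0.02331 × 10^3 nanocoulombs = 23.31
  9207 picocoulombs = 9207 × 10^-3 nanocoulombs = 9.207
  805200 picocoulombs = 805200 × 10^-3 nanocoulombs = 805.2
Sum: 87.44 + 701.2 + 23.31 + 9.207 + 805.2 = 1626.357

1626.357 nanocoulombs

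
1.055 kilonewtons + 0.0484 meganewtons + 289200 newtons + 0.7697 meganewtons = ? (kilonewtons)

In kilonewtons:
  1.055 kilonewtons → 1.055
  0.0484 meganewtons = 0.0484 × 10³ kilonewtons = 48.4
  289200 newtons = 289200 × 10⁻³ kilonewtons = 289.2
  0.7697 meganewtons = 0.7697 × 10³ kilonewtons = 769.7
Sum: 1.055 + 48.4 + 289.2 + 769.7 = 1108.355

1108.355 kilonewtons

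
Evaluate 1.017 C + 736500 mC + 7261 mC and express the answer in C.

744.778 C

In C:
  1.017 C → 1.017
  736500 mC = 736500 × 10^-3 C = 736.5
  7261 mC = 7261 × 10^-3 C = 7.261
Sum: 1.017 + 736.5 + 7.261 = 744.778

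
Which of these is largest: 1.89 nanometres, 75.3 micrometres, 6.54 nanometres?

75.3 micrometres

1.89 nanometres = 0.00000000189 metres
75.3 micrometres = 0.0000753 metres
6.54 nanometres = 0.00000000654 metres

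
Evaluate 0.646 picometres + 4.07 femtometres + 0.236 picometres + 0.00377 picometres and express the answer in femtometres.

889.84 femtometres

In femtometres:
  0.646 picometres = 0.646e3 femtometres = 646
  4.07 femtometres → 4.07
  0.236 picometres = 0.236e3 femtometres = 236
  0.00377 picometres = 0.00377e3 femtometres = 3.77
Sum: 646 + 4.07 + 236 + 3.77 = 889.84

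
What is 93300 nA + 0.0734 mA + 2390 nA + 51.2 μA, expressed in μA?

220.29 μA

In μA:
  93300 nA = 93300 × 10^-3 μA = 93.3
  0.0734 mA = 0.0734 × 10^3 μA = 73.4
  2390 nA = 2390 × 10^-3 μA = 2.39
  51.2 μA → 51.2
Sum: 93.3 + 73.4 + 2.39 + 51.2 = 220.29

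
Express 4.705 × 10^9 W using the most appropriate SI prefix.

4.705 GW

= 4.705 × 10^9 W; 10^9 is giga.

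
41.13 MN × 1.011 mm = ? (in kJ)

41.13 × 10⁶ × 1.011 × 10⁻³ = 41.58243 × 10³ J

41.58243 kJ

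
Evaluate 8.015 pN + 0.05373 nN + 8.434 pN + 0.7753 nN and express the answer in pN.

845.479 pN

In pN:
  8.015 pN → 8.015
  0.05373 nN = 0.05373 × 10³ pN = 53.73
  8.434 pN → 8.434
  0.7753 nN = 0.7753 × 10³ pN = 775.3
Sum: 8.015 + 53.73 + 8.434 + 775.3 = 845.479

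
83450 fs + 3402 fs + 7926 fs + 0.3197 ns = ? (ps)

414.478 ps

In ps:
  83450 fs = 83450 × 10^-3 ps = 83.45
  3402 fs = 3402 × 10^-3 ps = 3.402
  7926 fs = 7926 × 10^-3 ps = 7.926
  0.3197 ns = 0.3197 × 10^3 ps = 319.7
Sum: 83.45 + 3.402 + 7.926 + 319.7 = 414.478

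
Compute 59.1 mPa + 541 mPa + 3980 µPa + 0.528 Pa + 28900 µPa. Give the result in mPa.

In mPa:
  59.1 mPa → 59.1
  541 mPa → 541
  3980 µPa = 3980 × 10⁻³ mPa = 3.98
  0.528 Pa = 0.528 × 10³ mPa = 528
  28900 µPa = 28900 × 10⁻³ mPa = 28.9
Sum: 59.1 + 541 + 3.98 + 528 + 28.9 = 1160.98

1160.98 mPa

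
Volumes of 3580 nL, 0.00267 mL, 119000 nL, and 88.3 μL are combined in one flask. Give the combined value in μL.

213.55 μL

In μL:
  3580 nL = 3580e-3 μL = 3.58
  0.00267 mL = 0.00267e3 μL = 2.67
  119000 nL = 119000e-3 μL = 119
  88.3 μL → 88.3
Sum: 3.58 + 2.67 + 119 + 88.3 = 213.55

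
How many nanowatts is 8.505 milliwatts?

milli = 10^-3, nano = 10^-9; factor is 10^6.
8.505 × 10^6 = 8505000

8505000 nanowatts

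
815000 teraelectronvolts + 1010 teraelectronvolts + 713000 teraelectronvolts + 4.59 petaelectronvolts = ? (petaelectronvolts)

1533.6 petaelectronvolts

In petaelectronvolts:
  815000 teraelectronvolts = 815000e-3 petaelectronvolts = 815
  1010 teraelectronvolts = 1010e-3 petaelectronvolts = 1.01
  713000 teraelectronvolts = 713000e-3 petaelectronvolts = 713
  4.59 petaelectronvolts → 4.59
Sum: 815 + 1.01 + 713 + 4.59 = 1533.6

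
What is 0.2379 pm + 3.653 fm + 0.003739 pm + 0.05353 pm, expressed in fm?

298.822 fm

In fm:
  0.2379 pm = 0.2379e3 fm = 237.9
  3.653 fm → 3.653
  0.003739 pm = 0.003739e3 fm = 3.739
  0.05353 pm = 0.05353e3 fm = 53.53
Sum: 237.9 + 3.653 + 3.739 + 53.53 = 298.822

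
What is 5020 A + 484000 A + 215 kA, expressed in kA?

In kA:
  5020 A = 5020 × 10^-3 kA = 5.02
  484000 A = 484000 × 10^-3 kA = 484
  215 kA → 215
Sum: 5.02 + 484 + 215 = 704.02

704.02 kA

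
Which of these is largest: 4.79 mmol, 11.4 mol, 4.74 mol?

4.79 mmol = 0.00479 mol
11.4 mol = 11.4 mol
4.74 mol = 4.74 mol

11.4 mol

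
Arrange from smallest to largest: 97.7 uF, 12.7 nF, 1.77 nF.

97.7 uF = 0.0000977 F
12.7 nF = 0.0000000127 F
1.77 nF = 0.00000000177 F

1.77 nF < 12.7 nF < 97.7 uF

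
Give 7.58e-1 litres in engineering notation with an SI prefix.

758 millilitres

= 758e-3 litres; 1e-3 is milli.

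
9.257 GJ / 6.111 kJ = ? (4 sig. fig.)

(9.257e9) / (6.111e3) = 1.5148e6

1515000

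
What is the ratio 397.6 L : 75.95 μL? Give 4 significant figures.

(397.6) / (75.95e-6) = 5.235e6

5235000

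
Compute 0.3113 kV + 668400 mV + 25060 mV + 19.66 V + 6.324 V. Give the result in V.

In V:
  0.3113 kV = 0.3113e3 V = 311.3
  668400 mV = 668400e-3 V = 668.4
  25060 mV = 25060e-3 V = 25.06
  19.66 V → 19.66
  6.324 V → 6.324
Sum: 311.3 + 668.4 + 25.06 + 19.66 + 6.324 = 1030.744

1030.744 V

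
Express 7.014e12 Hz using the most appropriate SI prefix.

= 7.014e12 Hz; 1e12 is tera.

7.014 THz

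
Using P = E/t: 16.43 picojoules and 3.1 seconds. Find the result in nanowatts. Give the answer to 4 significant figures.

0.005300 nanowatts

(16.43 × 10⁻¹²) / (3.1) = 5.3 × 10⁻¹² W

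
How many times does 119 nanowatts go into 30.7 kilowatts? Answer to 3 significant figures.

258000000000

(30.7 × 10³) / (119 × 10⁻⁹) = 0.258 × 10¹²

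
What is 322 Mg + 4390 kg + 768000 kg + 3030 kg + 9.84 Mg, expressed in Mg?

In Mg:
  322 Mg → 322
  4390 kg = 4390e-3 Mg = 4.39
  768000 kg = 768000e-3 Mg = 768
  3030 kg = 3030e-3 Mg = 3.03
  9.84 Mg → 9.84
Sum: 322 + 4.39 + 768 + 3.03 + 9.84 = 1107.26

1107.26 Mg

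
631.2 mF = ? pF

milli = 10⁻³, pico = 10⁻¹²; factor is 10⁹.
631.2 × 10⁹ = 631200000000

631200000000 pF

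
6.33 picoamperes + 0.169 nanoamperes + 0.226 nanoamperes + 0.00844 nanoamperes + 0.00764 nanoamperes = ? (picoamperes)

In picoamperes:
  6.33 picoamperes → 6.33
  0.169 nanoamperes = 0.169e3 picoamperes = 169
  0.226 nanoamperes = 0.226e3 picoamperes = 226
  0.00844 nanoamperes = 0.00844e3 picoamperes = 8.44
  0.00764 nanoamperes = 0.00764e3 picoamperes = 7.64
Sum: 6.33 + 169 + 226 + 8.44 + 7.64 = 417.41

417.41 picoamperes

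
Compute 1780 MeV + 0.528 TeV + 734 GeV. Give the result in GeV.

1263.78 GeV

In GeV:
  1780 MeV = 1780e-3 GeV = 1.78
  0.528 TeV = 0.528e3 GeV = 528
  734 GeV → 734
Sum: 1.78 + 528 + 734 = 1263.78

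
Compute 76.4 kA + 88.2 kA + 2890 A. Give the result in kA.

167.49 kA

In kA:
  76.4 kA → 76.4
  88.2 kA → 88.2
  2890 A = 2890 × 10^-3 kA = 2.89
Sum: 76.4 + 88.2 + 2.89 = 167.49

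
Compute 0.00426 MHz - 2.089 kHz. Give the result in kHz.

2.171 kHz

In kHz:
  0.00426 MHz = 0.00426 × 10^3 kHz = 4.26
  2.089 kHz → 2.089
Difference: 4.26 - 2.089 = 2.171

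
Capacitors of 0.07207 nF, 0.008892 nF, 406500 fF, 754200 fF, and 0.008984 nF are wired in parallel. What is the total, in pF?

In pF:
  0.07207 nF = 0.07207e3 pF = 72.07
  0.008892 nF = 0.008892e3 pF = 8.892
  406500 fF = 406500e-3 pF = 406.5
  754200 fF = 754200e-3 pF = 754.2
  0.008984 nF = 0.008984e3 pF = 8.984
Sum: 72.07 + 8.892 + 406.5 + 754.2 + 8.984 = 1250.646

1250.646 pF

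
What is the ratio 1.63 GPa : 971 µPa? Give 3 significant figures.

(1.63e9) / (971e-6) = 0.001679e15

1680000000000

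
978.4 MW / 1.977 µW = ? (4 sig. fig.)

494900000000000

(978.4 × 10^6) / (1.977 × 10^-6) = 494.89 × 10^12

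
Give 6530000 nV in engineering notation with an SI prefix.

6.53 mV

= 6.53 × 10⁻³ V; 10⁻³ is milli.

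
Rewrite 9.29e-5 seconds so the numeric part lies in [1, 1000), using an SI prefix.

= 92.9e-6 seconds; 1e-6 is micro.

92.9 microseconds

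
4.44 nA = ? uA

nano = 10^-9, micro = 10^-6; factor is 10^-3.
4.44 × 10^-3 = 0.00444

0.00444 uA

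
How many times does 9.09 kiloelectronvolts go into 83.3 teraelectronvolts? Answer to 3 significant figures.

9160000000

(83.3e12) / (9.09e3) = 9.164e9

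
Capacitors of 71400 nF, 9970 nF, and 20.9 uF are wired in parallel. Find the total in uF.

In uF:
  71400 nF = 71400e-3 uF = 71.4
  9970 nF = 9970e-3 uF = 9.97
  20.9 uF → 20.9
Sum: 71.4 + 9.97 + 20.9 = 102.27

102.27 uF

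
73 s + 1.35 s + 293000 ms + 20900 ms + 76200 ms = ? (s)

In s:
  73 s → 73
  1.35 s → 1.35
  293000 ms = 293000 × 10⁻³ s = 293
  20900 ms = 20900 × 10⁻³ s = 20.9
  76200 ms = 76200 × 10⁻³ s = 76.2
Sum: 73 + 1.35 + 293 + 20.9 + 76.2 = 464.45

464.45 s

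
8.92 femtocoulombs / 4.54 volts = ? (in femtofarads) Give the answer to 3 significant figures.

(8.92 × 10⁻¹⁵) / (4.54) = 1.9648 × 10⁻¹⁵ F

1.96 femtofarads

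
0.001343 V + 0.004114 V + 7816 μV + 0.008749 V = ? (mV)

In mV:
  0.001343 V = 0.001343 × 10³ mV = 1.343
  0.004114 V = 0.004114 × 10³ mV = 4.114
  7816 μV = 7816 × 10⁻³ mV = 7.816
  0.008749 V = 0.008749 × 10³ mV = 8.749
Sum: 1.343 + 4.114 + 7.816 + 8.749 = 22.022

22.022 mV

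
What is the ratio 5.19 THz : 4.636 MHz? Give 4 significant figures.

1119000

(5.19 × 10^12) / (4.636 × 10^6) = 1.1195 × 10^6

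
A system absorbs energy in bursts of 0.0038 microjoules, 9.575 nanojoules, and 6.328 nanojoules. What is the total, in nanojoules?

19.703 nanojoules

In nanojoules:
  0.0038 microjoules = 0.0038 × 10³ nanojoules = 3.8
  9.575 nanojoules → 9.575
  6.328 nanojoules → 6.328
Sum: 3.8 + 9.575 + 6.328 = 19.703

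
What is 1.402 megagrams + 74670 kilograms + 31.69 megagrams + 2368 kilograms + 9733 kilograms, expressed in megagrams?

119.863 megagrams

In megagrams:
  1.402 megagrams → 1.402
  74670 kilograms = 74670 × 10^-3 megagrams = 74.67
  31.69 megagrams → 31.69
  2368 kilograms = 2368 × 10^-3 megagrams = 2.368
  9733 kilograms = 9733 × 10^-3 megagrams = 9.733
Sum: 1.402 + 74.67 + 31.69 + 2.368 + 9.733 = 119.863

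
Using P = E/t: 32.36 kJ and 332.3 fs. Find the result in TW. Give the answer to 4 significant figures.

97380 TW

(32.36 × 10³) / (332.3 × 10⁻¹⁵) = 0.0973819 × 10¹⁸ W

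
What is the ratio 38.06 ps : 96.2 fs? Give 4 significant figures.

395.6

(38.06 × 10⁻¹²) / (96.2 × 10⁻¹⁵) = 0.39563 × 10³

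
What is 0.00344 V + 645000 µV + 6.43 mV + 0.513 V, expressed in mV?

In mV:
  0.00344 V = 0.00344e3 mV = 3.44
  645000 µV = 645000e-3 mV = 645
  6.43 mV → 6.43
  0.513 V = 0.513e3 mV = 513
Sum: 3.44 + 645 + 6.43 + 513 = 1167.87

1167.87 mV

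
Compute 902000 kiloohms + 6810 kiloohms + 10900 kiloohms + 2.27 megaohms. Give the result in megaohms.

921.98 megaohms

In megaohms:
  902000 kiloohms = 902000 × 10⁻³ megaohms = 902
  6810 kiloohms = 6810 × 10⁻³ megaohms = 6.81
  10900 kiloohms = 10900 × 10⁻³ megaohms = 10.9
  2.27 megaohms → 2.27
Sum: 902 + 6.81 + 10.9 + 2.27 = 921.98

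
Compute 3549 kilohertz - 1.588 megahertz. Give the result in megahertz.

1.961 megahertz

In megahertz:
  3549 kilohertz = 3549 × 10^-3 megahertz = 3.549
  1.588 megahertz → 1.588
Difference: 3.549 - 1.588 = 1.961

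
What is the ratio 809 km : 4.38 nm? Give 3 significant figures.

(809 × 10³) / (4.38 × 10⁻⁹) = 184.7 × 10¹²

185000000000000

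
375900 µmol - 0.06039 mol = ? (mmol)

315.51 mmol

In mmol:
  375900 µmol = 375900e-3 mmol = 375.9
  0.06039 mol = 0.06039e3 mmol = 60.39
Difference: 375.9 - 60.39 = 315.51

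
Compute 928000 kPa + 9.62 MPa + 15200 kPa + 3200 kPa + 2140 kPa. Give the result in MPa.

In MPa:
  928000 kPa = 928000 × 10^-3 MPa = 928
  9.62 MPa → 9.62
  15200 kPa = 15200 × 10^-3 MPa = 15.2
  3200 kPa = 3200 × 10^-3 MPa = 3.2
  2140 kPa = 2140 × 10^-3 MPa = 2.14
Sum: 928 + 9.62 + 15.2 + 3.2 + 2.14 = 958.16

958.16 MPa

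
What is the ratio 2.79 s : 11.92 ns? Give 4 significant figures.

234100000

(2.79) / (11.92 × 10^-9) = 0.23406 × 10^9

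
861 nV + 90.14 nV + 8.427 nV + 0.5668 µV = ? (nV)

In nV:
  861 nV → 861
  90.14 nV → 90.14
  8.427 nV → 8.427
  0.5668 µV = 0.5668e3 nV = 566.8
Sum: 861 + 90.14 + 8.427 + 566.8 = 1526.367

1526.367 nV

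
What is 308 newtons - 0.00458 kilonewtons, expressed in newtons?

303.42 newtons

In newtons:
  308 newtons → 308
  0.00458 kilonewtons = 0.00458 × 10^3 newtons = 4.58
Difference: 308 - 4.58 = 303.42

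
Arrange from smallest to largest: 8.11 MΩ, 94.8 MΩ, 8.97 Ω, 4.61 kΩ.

8.97 Ω < 4.61 kΩ < 8.11 MΩ < 94.8 MΩ

8.11 MΩ = 8110000 Ω
94.8 MΩ = 94800000 Ω
8.97 Ω = 8.97 Ω
4.61 kΩ = 4610 Ω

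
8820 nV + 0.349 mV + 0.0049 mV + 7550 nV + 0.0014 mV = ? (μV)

371.67 μV

In μV:
  8820 nV = 8820 × 10^-3 μV = 8.82
  0.349 mV = 0.349 × 10^3 μV = 349
  0.0049 mV = 0.0049 × 10^3 μV = 4.9
  7550 nV = 7550 × 10^-3 μV = 7.55
  0.0014 mV = 0.0014 × 10^3 μV = 1.4
Sum: 8.82 + 349 + 4.9 + 7.55 + 1.4 = 371.67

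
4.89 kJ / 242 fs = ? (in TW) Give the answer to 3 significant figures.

(4.89 × 10³) / (242 × 10⁻¹⁵) = 0.020207 × 10¹⁸ W

20200 TW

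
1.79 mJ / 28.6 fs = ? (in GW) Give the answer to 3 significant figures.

(1.79e-3) / (28.6e-15) = 0.062587e12 W

62.6 GW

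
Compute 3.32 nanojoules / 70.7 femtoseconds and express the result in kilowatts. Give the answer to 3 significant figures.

(3.32 × 10⁻⁹) / (70.7 × 10⁻¹⁵) = 0.046959 × 10⁶ W

47.0 kilowatts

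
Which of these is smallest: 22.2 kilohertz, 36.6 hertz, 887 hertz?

22.2 kilohertz = 22200 hertz
36.6 hertz = 36.6 hertz
887 hertz = 887 hertz

36.6 hertz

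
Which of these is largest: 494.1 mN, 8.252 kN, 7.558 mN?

8.252 kN

494.1 mN = 0.4941 N
8.252 kN = 8252 N
7.558 mN = 0.007558 N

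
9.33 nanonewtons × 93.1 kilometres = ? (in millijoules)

0.868623 millijoules

9.33 × 10⁻⁹ × 93.1 × 10³ = 868.623 × 10⁻⁶ J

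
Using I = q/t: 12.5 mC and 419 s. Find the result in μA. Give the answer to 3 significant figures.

(12.5 × 10⁻³) / (419) = 0.029833 × 10⁻³ A

29.8 μA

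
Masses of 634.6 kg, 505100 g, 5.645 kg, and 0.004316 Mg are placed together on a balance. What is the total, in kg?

1149.661 kg

In kg:
  634.6 kg → 634.6
  505100 g = 505100 × 10⁻³ kg = 505.1
  5.645 kg → 5.645
  0.004316 Mg = 0.004316 × 10³ kg = 4.316
Sum: 634.6 + 505.1 + 5.645 + 4.316 = 1149.661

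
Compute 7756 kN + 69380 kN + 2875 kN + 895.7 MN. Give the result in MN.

975.711 MN

In MN:
  7756 kN = 7756 × 10⁻³ MN = 7.756
  69380 kN = 69380 × 10⁻³ MN = 69.38
  2875 kN = 2875 × 10⁻³ MN = 2.875
  895.7 MN → 895.7
Sum: 7.756 + 69.38 + 2.875 + 895.7 = 975.711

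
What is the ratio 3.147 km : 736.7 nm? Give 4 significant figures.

4272000000

(3.147 × 10³) / (736.7 × 10⁻⁹) = 0.0042718 × 10¹²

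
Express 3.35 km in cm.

kilo = 10³, centi = 10⁻²; factor is 10⁵.
3.35 × 10⁵ = 335000

335000 cm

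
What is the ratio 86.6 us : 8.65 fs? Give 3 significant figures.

(86.6 × 10^-6) / (8.65 × 10^-15) = 10.01 × 10^9

10000000000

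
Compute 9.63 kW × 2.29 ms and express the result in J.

9.63e3 × 2.29e-3 = 22.0527 J

22.0527 J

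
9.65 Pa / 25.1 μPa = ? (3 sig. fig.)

(9.65) / (25.1e-6) = 0.3845e6

384000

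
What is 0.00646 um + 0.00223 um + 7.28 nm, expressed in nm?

15.97 nm

In nm:
  0.00646 um = 0.00646 × 10^3 nm = 6.46
  0.00223 um = 0.00223 × 10^3 nm = 2.23
  7.28 nm → 7.28
Sum: 6.46 + 2.23 + 7.28 = 15.97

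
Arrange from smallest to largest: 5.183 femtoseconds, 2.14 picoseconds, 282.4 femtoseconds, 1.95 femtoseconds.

1.95 femtoseconds < 5.183 femtoseconds < 282.4 femtoseconds < 2.14 picoseconds

5.183 femtoseconds = 0.000000000000005183 seconds
2.14 picoseconds = 0.00000000000214 seconds
282.4 femtoseconds = 0.0000000000002824 seconds
1.95 femtoseconds = 0.00000000000000195 seconds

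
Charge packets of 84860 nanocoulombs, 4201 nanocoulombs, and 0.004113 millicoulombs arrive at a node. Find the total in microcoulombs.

In microcoulombs:
  84860 nanocoulombs = 84860 × 10^-3 microcoulombs = 84.86
  4201 nanocoulombs = 4201 × 10^-3 microcoulombs = 4.201
  0.004113 millicoulombs = 0.004113 × 10^3 microcoulombs = 4.113
Sum: 84.86 + 4.201 + 4.113 = 93.174

93.174 microcoulombs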